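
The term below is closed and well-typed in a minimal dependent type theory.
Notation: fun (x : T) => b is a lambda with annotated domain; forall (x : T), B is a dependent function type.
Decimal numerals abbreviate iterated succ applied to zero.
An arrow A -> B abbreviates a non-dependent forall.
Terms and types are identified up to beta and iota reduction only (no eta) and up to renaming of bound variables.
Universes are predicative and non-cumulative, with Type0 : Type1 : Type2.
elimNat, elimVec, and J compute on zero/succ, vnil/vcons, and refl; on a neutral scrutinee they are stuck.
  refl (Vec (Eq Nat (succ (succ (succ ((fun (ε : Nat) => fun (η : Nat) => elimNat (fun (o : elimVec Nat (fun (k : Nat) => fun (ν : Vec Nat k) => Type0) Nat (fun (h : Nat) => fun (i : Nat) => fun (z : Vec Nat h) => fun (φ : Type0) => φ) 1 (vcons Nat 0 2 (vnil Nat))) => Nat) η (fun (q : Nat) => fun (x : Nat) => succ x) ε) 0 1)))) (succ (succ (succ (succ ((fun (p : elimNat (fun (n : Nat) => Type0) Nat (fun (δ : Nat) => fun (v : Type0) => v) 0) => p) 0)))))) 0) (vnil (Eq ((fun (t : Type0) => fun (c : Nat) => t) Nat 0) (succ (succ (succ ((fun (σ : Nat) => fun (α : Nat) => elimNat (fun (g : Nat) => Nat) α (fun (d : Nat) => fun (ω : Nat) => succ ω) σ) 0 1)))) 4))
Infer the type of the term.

the term's type:
  Eq (Vec (Eq Nat 4 4) 0) (vnil (Eq Nat 4 4)) (vnil (Eq Nat 4 4))


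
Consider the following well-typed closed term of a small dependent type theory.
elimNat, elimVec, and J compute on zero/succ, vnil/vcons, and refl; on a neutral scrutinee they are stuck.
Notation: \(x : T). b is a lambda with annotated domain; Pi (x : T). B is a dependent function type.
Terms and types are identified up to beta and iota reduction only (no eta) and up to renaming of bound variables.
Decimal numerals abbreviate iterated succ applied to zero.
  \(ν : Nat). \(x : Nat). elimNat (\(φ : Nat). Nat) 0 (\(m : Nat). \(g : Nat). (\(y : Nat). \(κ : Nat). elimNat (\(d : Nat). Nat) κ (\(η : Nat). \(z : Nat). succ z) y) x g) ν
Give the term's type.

inferred type:
  Pi (ν : Nat). Pi (x : Nat). Nat


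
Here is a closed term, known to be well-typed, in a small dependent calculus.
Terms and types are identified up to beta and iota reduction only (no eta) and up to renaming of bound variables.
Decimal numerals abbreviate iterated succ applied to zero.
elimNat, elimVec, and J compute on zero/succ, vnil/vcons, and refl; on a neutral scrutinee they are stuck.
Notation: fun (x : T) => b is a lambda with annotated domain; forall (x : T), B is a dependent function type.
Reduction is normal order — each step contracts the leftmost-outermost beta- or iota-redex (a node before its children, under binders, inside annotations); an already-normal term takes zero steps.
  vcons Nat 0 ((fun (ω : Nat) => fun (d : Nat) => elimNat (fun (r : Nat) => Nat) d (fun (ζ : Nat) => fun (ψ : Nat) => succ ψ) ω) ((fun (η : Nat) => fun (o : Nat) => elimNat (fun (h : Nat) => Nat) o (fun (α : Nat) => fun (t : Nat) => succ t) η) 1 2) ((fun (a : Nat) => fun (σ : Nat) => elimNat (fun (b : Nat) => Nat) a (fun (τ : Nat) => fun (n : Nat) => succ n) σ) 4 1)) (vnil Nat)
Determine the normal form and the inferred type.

normal form:
  vcons Nat 0 8 (vnil Nat)
type:
  Vec Nat 1
observation: reduction starts at a beta-redex, and 24 normal-order steps reach the normal form.


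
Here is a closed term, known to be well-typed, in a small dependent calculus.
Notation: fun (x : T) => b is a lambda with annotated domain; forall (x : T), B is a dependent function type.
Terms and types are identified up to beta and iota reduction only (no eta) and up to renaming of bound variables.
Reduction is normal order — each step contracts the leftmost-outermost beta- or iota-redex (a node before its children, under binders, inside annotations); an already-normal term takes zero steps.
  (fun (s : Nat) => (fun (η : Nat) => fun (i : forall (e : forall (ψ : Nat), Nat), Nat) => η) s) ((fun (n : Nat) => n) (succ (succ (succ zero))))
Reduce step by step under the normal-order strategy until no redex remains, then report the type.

normal-order reduction:
  (fun (s : Nat) => (fun (η : Nat) => fun (i : forall (e : forall (ψ : Nat), Nat), Nat) => η) s) ((fun (n : Nat) => n) (succ (succ (succ zero))))
  ~> (fun (s : Nat) => fun (η : forall (i : forall (e : Nat), Nat), Nat) => s) ((fun (ψ : Nat) => ψ) (succ (succ (succ zero))))
  ~> fun (s : forall (η : forall (i : Nat), Nat), Nat) => (fun (e : Nat) => e) (succ (succ (succ zero)))
  ~> fun (s : forall (η : forall (i : Nat), Nat), Nat) => succ (succ (succ zero))
the term's type:
  forall (s : forall (η : forall (i : Nat), Nat), Nat), Nat


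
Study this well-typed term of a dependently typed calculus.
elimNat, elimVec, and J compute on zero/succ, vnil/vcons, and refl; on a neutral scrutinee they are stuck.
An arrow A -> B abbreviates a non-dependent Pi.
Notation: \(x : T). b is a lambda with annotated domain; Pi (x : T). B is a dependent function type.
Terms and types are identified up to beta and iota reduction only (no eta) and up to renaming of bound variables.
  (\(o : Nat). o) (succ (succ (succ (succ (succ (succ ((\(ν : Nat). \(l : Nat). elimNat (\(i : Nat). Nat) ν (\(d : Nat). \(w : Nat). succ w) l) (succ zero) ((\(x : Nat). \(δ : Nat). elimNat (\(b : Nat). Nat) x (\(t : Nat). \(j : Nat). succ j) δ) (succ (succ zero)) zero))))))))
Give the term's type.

the term's type:
  Nat


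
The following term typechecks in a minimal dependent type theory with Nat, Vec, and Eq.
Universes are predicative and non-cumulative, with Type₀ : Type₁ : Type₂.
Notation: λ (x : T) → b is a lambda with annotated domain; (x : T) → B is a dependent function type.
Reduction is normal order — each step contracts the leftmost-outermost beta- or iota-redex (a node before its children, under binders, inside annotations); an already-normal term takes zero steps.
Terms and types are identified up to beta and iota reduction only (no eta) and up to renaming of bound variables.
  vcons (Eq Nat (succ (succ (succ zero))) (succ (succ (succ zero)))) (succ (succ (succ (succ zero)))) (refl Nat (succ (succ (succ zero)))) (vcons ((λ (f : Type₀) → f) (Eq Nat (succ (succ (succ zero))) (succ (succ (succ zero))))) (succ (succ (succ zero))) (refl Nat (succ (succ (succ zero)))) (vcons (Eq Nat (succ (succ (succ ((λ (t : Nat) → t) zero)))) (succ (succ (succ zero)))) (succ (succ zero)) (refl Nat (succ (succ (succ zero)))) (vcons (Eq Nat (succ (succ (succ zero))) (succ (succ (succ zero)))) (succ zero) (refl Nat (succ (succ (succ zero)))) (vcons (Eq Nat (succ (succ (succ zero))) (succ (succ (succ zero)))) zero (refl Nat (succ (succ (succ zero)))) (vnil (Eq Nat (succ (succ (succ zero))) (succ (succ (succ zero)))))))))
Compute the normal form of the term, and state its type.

reduced normal form:
  vcons (Eq Nat (succ (succ (succ zero))) (succ (succ (succ zero)))) (succ (succ (succ (succ zero)))) (refl Nat (succ (succ (succ zero)))) (vcons (Eq Nat (succ (succ (succ zero))) (succ (succ (succ zero)))) (succ (succ (succ zero))) (refl Nat (succ (succ (succ zero)))) (vcons (Eq Nat (succ (succ (succ zero))) (succ (succ (succ zero)))) (succ (succ zero)) (refl Nat (succ (succ (succ zero)))) (vcons (Eq Nat (succ (succ (succ zero))) (succ (succ (succ zero)))) (succ zero) (refl Nat (succ (succ (succ zero)))) (vcons (Eq Nat (succ (succ (succ zero))) (succ (succ (succ zero)))) zero (refl Nat (succ (succ (succ zero)))) (vnil (Eq Nat (succ (succ (succ zero))) (succ (succ (succ zero)))))))))
inferred type:
  Vec (Eq Nat (succ (succ (succ zero))) (succ (succ (succ zero)))) (succ (succ (succ (succ (succ zero)))))
observation: 2 normal-order steps separate the term from its normal form.


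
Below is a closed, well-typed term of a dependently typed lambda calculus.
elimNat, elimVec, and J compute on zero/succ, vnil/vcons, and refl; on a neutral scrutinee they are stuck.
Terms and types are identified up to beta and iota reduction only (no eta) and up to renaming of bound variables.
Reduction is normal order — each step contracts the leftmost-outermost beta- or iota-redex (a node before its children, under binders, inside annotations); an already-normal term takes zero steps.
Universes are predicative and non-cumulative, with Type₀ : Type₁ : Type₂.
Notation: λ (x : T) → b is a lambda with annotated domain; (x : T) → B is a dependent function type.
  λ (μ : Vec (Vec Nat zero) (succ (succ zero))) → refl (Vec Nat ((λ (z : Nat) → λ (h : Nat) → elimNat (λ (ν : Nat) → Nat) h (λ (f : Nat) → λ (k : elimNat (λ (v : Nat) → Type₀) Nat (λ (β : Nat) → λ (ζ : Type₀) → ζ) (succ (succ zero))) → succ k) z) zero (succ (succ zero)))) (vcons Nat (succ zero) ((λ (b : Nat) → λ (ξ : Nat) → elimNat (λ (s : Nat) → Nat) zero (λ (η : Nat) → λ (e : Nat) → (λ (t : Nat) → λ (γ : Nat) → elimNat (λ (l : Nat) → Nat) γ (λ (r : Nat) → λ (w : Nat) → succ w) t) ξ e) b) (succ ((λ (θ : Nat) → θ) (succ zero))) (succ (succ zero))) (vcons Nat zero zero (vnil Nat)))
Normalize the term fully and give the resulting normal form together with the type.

reduced normal form:
  λ (μ : Vec (Vec Nat zero) (succ (succ zero))) → refl (Vec Nat (succ (succ zero))) (vcons Nat (succ zero) (succ (succ (succ (succ zero)))) (vcons Nat zero zero (vnil Nat)))
inferred type:
  (μ : Vec (Vec Nat zero) (succ (succ zero))) → Eq (Vec Nat (succ (succ zero))) (vcons Nat (succ zero) (succ (succ (succ (succ zero)))) (vcons Nat zero zero (vnil Nat))) (vcons Nat (succ zero) (succ (succ (succ (succ zero)))) (vcons Nat zero zero (vnil Nat)))
observation: contracting a beta-redex first, the term normalizes in 31 steps.


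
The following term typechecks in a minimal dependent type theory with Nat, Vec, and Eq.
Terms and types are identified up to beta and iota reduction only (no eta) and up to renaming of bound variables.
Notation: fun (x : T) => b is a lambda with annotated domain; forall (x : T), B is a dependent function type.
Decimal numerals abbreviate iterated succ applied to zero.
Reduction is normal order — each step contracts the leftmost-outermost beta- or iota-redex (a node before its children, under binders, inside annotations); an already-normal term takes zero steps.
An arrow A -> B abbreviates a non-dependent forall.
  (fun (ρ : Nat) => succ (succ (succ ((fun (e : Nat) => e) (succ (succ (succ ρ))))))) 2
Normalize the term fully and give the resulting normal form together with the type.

resulting normal form:
  8
inferred type:
  Nat
observation: 2 normal-order steps separate the term from its normal form.


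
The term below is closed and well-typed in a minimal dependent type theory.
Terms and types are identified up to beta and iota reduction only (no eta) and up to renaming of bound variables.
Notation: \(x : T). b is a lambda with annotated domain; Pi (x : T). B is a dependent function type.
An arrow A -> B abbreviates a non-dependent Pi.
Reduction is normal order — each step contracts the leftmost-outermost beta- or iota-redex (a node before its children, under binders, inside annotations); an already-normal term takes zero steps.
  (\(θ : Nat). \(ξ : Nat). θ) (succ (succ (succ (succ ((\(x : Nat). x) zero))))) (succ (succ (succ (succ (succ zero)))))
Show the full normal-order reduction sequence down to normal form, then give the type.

normal-order reduction:
  (\(θ : Nat). \(ξ : Nat). θ) (succ (succ (succ (succ ((\(x : Nat). x) zero))))) (succ (succ (succ (succ (succ zero)))))
  ~> (\(θ : Nat). succ (succ (succ (succ ((\(ξ : Nat). ξ) zero))))) (succ (succ (succ (succ (succ zero)))))
  ~> succ (succ (succ (succ ((\(θ : Nat). θ) zero))))
  ~> succ (succ (succ (succ zero)))
type:
  Nat


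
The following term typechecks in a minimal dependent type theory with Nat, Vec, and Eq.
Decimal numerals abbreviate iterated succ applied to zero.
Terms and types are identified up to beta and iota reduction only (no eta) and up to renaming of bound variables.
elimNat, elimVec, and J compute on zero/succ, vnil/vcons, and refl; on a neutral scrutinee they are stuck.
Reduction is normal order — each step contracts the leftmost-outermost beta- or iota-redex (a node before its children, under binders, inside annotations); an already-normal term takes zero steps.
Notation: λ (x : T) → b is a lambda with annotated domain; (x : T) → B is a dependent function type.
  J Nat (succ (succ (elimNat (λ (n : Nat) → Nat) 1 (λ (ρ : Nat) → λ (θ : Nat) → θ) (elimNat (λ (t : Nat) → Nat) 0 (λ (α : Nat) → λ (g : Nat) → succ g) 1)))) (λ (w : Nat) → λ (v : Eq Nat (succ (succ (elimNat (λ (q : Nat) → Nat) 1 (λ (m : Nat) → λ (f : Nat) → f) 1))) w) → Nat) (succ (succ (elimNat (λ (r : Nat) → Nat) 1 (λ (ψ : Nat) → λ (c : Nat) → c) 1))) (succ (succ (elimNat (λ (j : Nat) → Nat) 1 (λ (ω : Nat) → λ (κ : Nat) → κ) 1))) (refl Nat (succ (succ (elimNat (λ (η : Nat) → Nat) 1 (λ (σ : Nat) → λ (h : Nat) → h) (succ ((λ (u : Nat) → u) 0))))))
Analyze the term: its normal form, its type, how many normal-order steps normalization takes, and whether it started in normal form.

resulting normal form:
  3
the term's type:
  Nat
reduction steps (normal order): 5
already normal: no
first redex: a J iota-redex


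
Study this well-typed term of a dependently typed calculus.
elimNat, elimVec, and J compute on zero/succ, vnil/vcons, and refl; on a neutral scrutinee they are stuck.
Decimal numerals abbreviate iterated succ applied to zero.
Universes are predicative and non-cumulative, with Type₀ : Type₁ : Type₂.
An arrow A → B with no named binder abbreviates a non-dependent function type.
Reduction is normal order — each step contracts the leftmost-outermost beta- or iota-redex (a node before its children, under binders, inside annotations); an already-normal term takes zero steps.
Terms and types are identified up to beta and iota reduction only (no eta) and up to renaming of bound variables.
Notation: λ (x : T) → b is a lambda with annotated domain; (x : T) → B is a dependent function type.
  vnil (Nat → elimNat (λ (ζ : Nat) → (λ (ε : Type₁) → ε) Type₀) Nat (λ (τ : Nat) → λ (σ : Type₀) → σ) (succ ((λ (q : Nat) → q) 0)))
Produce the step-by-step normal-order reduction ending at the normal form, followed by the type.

normal-order reduction:
  vnil (Nat → elimNat (λ (ζ : Nat) → (λ (ε : Type₁) → ε) Type₀) Nat (λ (τ : Nat) → λ (σ : Type₀) → σ) (succ ((λ (q : Nat) → q) 0)))
  ~> vnil (Nat → (λ (ζ : Nat) → λ (ε : Type₀) → ε) ((λ (τ : Nat) → τ) 0) (elimNat (λ (σ : Nat) → (λ (q : Type₁) → q) Type₀) Nat (λ (κ : Nat) → λ (k : Type₀) → k) ((λ (h : Nat) → h) 0)))
  ~> vnil (Nat → (λ (ζ : Type₀) → ζ) (elimNat (λ (ε : Nat) → (λ (τ : Type₁) → τ) Type₀) Nat (λ (σ : Nat) → λ (q : Type₀) → q) ((λ (κ : Nat) → κ) 0)))
  ~> vnil (Nat → elimNat (λ (ζ : Nat) → (λ (ε : Type₁) → ε) Type₀) Nat (λ (τ : Nat) → λ (σ : Type₀) → σ) ((λ (q : Nat) → q) 0))
  ~> vnil (Nat → elimNat (λ (ζ : Nat) → Type₀) Nat (λ (ε : Nat) → λ (τ : Type₀) → τ) ((λ (σ : Nat) → σ) 0))
  ~> vnil (Nat → elimNat (λ (ζ : Nat) → Type₀) Nat (λ (ε : Nat) → λ (τ : Type₀) → τ) 0)
  ~> vnil (Nat → Nat)
the term's type:
  Vec (Nat → Nat) 0


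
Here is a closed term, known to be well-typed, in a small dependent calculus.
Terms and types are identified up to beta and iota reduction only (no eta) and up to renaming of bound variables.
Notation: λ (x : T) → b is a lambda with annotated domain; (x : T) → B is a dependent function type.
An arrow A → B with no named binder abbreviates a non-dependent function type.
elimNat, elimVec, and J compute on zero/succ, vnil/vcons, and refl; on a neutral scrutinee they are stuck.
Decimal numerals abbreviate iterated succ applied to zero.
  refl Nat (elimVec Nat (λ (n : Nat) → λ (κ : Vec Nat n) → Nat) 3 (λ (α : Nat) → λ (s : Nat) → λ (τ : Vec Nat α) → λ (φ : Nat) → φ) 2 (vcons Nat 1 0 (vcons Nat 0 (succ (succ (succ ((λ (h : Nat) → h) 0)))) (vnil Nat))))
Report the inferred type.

type:
  Eq Nat 3 3


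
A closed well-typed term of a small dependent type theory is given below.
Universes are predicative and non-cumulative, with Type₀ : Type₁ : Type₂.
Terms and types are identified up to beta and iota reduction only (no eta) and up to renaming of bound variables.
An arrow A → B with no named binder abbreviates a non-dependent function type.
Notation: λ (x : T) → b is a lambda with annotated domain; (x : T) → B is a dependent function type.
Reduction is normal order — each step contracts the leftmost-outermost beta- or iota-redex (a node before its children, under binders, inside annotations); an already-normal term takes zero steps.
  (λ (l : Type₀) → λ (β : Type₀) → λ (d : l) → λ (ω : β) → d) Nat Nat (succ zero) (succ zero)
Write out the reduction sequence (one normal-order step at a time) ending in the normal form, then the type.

reduction (normal order):
  (λ (l : Type₀) → λ (β : Type₀) → λ (d : l) → λ (ω : β) → d) Nat Nat (succ zero) (succ zero)
  ~> (λ (l : Type₀) → λ (β : Nat) → λ (d : l) → β) Nat (succ zero) (succ zero)
  ~> (λ (l : Nat) → λ (β : Nat) → l) (succ zero) (succ zero)
  ~> (λ (l : Nat) → succ zero) (succ zero)
  ~> succ zero
type:
  Nat


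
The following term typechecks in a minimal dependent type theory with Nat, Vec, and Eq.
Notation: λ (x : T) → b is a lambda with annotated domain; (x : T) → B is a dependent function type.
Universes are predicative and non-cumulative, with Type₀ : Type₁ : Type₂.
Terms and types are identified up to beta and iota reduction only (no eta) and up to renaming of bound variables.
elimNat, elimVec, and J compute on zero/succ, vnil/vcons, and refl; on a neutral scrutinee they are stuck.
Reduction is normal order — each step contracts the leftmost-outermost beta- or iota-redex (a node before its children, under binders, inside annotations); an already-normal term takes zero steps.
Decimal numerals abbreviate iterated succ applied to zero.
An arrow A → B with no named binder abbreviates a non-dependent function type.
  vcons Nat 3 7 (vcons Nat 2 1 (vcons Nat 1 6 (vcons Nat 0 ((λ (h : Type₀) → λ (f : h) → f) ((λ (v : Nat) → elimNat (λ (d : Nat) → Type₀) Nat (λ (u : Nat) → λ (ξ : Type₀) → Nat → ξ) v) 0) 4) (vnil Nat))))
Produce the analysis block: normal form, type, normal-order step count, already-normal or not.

reduced normal form:
  vcons Nat 3 7 (vcons Nat 2 1 (vcons Nat 1 6 (vcons Nat 0 4 (vnil Nat))))
the term's type:
  Vec Nat 4
reduction steps (normal order): 2
already normal: no
first redex: a beta-redex


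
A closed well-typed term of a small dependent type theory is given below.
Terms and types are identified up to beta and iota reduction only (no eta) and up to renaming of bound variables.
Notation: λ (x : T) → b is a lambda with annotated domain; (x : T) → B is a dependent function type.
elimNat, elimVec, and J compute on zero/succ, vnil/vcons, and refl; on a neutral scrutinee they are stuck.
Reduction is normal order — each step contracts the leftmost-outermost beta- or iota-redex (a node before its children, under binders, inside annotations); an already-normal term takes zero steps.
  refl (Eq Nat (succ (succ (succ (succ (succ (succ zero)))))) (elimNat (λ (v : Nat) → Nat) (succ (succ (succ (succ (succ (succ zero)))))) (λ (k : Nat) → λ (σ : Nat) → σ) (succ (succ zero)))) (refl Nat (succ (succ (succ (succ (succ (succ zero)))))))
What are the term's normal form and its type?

reduced normal form:
  refl (Eq Nat (succ (succ (succ (succ (succ (succ zero)))))) (succ (succ (succ (succ (succ (succ zero))))))) (refl Nat (succ (succ (succ (succ (succ (succ zero)))))))
type:
  Eq (Eq Nat (succ (succ (succ (succ (succ (succ zero)))))) (succ (succ (succ (succ (succ (succ zero))))))) (refl Nat (succ (succ (succ (succ (succ (succ zero))))))) (refl Nat (succ (succ (succ (succ (succ (succ zero)))))))
observation: normalization takes exactly 7 steps under the normal-order strategy.


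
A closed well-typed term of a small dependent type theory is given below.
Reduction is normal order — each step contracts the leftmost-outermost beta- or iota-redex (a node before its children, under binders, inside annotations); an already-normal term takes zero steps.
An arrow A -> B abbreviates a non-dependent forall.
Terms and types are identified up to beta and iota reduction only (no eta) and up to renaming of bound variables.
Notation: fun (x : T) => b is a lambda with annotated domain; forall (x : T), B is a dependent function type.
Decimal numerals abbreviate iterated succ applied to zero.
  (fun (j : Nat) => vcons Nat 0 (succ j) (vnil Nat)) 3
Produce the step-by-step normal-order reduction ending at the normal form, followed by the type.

normal-order reduction:
  (fun (j : Nat) => vcons Nat 0 (succ j) (vnil Nat)) 3
  ~> vcons Nat 0 4 (vnil Nat)
the term's type:
  Vec Nat 1


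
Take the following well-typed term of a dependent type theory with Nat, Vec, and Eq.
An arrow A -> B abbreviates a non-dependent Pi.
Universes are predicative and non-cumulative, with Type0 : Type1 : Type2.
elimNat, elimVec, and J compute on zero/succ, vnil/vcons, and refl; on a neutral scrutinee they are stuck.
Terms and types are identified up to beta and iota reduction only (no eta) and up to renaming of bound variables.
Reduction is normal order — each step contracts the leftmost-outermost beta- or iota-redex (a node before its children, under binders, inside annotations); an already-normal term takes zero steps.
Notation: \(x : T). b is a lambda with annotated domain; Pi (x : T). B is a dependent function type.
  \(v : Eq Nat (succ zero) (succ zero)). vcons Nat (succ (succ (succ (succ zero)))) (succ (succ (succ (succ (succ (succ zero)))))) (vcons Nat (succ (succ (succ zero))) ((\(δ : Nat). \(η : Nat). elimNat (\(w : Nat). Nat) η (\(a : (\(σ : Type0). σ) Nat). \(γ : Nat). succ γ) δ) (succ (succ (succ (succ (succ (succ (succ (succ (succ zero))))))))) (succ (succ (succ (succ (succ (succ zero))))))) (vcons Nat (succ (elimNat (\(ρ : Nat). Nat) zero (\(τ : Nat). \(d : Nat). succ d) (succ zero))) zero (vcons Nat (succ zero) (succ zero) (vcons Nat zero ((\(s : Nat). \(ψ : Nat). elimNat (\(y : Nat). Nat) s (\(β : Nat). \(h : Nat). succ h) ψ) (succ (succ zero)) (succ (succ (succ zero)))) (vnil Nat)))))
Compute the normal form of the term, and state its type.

reduced normal form:
  \(v : Eq Nat (succ zero) (succ zero)). vcons Nat (succ (succ (succ (succ zero)))) (succ (succ (succ (succ (succ (succ zero)))))) (vcons Nat (succ (succ (succ zero))) (succ (succ (succ (succ (succ (succ (succ (succ (succ (succ (succ (succ (succ (succ (succ zero))))))))))))))) (vcons Nat (succ (succ zero)) zero (vcons Nat (succ zero) (succ zero) (vcons Nat zero (succ (succ (succ (succ (succ zero))))) (vnil Nat)))))
type:
  Eq Nat (succ zero) (succ zero) -> Vec Nat (succ (succ (succ (succ (succ zero)))))
observation: reduction starts at a beta-redex, and 46 normal-order steps reach the normal form.


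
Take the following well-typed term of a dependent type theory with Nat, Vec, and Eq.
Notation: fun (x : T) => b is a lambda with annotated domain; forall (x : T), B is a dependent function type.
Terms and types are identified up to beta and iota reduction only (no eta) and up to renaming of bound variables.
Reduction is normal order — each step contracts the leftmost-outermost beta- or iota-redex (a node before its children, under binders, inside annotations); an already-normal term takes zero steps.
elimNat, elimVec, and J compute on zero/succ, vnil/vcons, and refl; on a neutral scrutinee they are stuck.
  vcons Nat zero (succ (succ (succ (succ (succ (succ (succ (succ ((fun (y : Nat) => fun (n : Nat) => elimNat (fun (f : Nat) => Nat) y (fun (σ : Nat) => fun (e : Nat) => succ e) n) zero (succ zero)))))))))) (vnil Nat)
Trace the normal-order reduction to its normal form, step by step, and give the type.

reduction (normal order):
  vcons Nat zero (succ (succ (succ (succ (succ (succ (succ (succ ((fun (y : Nat) => fun (n : Nat) => elimNat (fun (f : Nat) => Nat) y (fun (σ : Nat) => fun (e : Nat) => succ e) n) zero (succ zero)))))))))) (vnil Nat)
  ~> vcons Nat zero (succ (succ (succ (succ (succ (succ (succ (succ ((fun (y : Nat) => elimNat (fun (n : Nat) => Nat) zero (fun (f : Nat) => fun (σ : Nat) => succ σ) y) (succ zero)))))))))) (vnil Nat)
  ~> vcons Nat zero (succ (succ (succ (succ (succ (succ (succ (succ (elimNat (fun (y : Nat) => Nat) zero (fun (n : Nat) => fun (f : Nat) => succ f) (succ zero)))))))))) (vnil Nat)
  ~> vcons Nat zero (succ (succ (succ (succ (succ (succ (succ (succ ((fun (y : Nat) => fun (n : Nat) => succ n) zero (elimNat (fun (f : Nat) => Nat) zero (fun (σ : Nat) => fun (e : Nat) => succ e) zero)))))))))) (vnil Nat)
  ~> vcons Nat zero (succ (succ (succ (succ (succ (succ (succ (succ ((fun (y : Nat) => succ y) (elimNat (fun (n : Nat) => Nat) zero (fun (f : Nat) => fun (σ : Nat) => succ σ) zero)))))))))) (vnil Nat)
  ~> vcons Nat zero (succ (succ (succ (succ (succ (succ (succ (succ (succ (elimNat (fun (y : Nat) => Nat) zero (fun (n : Nat) => fun (f : Nat) => succ f) zero)))))))))) (vnil Nat)
  ~> vcons Nat zero (succ (succ (succ (succ (succ (succ (succ (succ (succ zero))))))))) (vnil Nat)
the term's type:
  Vec Nat (succ zero)


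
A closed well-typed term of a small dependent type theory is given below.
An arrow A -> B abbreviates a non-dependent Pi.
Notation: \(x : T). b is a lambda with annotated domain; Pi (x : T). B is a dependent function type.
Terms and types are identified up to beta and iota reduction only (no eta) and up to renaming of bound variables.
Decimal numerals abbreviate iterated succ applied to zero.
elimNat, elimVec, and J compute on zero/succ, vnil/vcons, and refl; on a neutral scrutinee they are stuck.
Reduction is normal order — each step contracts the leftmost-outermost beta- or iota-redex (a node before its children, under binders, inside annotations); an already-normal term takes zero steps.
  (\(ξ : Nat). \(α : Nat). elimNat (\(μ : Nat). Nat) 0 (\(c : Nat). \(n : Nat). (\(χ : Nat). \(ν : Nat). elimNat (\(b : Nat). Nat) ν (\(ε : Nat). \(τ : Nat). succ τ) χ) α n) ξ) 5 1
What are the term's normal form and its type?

resulting normal form:
  5
type:
  Nat
observation: contracting a beta-redex first, the term normalizes in 48 steps.


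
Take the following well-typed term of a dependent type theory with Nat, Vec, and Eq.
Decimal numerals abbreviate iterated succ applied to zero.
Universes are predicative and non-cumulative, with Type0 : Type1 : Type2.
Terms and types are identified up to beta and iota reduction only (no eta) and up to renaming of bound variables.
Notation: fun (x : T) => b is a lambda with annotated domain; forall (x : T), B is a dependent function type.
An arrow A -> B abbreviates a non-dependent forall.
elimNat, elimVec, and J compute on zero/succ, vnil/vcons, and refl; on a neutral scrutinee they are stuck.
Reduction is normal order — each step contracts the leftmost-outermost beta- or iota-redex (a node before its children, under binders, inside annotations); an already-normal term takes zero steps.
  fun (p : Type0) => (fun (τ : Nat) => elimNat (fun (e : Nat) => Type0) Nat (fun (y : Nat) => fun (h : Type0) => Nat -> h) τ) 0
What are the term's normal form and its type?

resulting normal form:
  fun (p : Type0) => Nat
inferred type:
  Type0 -> Type0
observation: normalization takes exactly 2 steps under the normal-order strategy.


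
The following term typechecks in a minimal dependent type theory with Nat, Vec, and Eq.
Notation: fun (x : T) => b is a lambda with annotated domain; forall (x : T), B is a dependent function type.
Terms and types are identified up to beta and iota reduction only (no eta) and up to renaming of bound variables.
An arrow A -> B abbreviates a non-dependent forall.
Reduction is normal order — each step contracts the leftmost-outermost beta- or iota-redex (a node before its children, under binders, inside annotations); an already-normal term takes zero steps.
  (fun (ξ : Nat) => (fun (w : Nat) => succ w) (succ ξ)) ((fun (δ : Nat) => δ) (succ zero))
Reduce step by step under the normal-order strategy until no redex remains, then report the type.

normal-order reduction:
  (fun (ξ : Nat) => (fun (w : Nat) => succ w) (succ ξ)) ((fun (δ : Nat) => δ) (succ zero))
  ~> (fun (ξ : Nat) => succ ξ) (succ ((fun (w : Nat) => w) (succ zero)))
  ~> succ (succ ((fun (ξ : Nat) => ξ) (succ zero)))
  ~> succ (succ (succ zero))
inferred type:
  Nat


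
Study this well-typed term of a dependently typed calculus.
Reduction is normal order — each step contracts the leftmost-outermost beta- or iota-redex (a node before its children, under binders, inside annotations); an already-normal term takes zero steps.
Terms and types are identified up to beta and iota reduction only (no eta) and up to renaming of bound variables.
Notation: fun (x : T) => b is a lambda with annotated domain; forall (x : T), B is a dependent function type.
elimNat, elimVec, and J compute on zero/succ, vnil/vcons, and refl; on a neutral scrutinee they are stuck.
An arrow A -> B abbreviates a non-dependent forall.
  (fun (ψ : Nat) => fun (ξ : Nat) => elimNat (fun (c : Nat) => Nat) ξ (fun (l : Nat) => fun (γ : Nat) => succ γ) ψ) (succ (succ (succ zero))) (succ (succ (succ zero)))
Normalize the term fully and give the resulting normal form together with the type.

reduced normal form:
  succ (succ (succ (succ (succ (succ zero)))))
inferred type:
  Nat
observation: the leftmost-outermost redex is a beta-redex, and normalization takes 12 steps.


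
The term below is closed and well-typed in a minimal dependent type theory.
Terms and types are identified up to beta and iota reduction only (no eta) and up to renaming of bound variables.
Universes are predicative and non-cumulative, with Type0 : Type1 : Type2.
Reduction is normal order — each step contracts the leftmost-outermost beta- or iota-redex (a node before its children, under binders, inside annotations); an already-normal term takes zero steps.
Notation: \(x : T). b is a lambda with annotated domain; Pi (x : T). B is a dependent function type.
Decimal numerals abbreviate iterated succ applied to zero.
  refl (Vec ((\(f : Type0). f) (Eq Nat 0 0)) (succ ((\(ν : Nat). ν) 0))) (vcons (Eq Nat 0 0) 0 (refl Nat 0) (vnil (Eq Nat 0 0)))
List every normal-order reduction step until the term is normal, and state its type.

normal-order reduction:
  refl (Vec ((\(f : Type0). f) (Eq Nat 0 0)) (succ ((\(ν : Nat). ν) 0))) (vcons (Eq Nat 0 0) 0 (refl Nat 0) (vnil (Eq Nat 0 0)))
  ~> refl (Vec (Eq Nat 0 0) (succ ((\(f : Nat). f) 0))) (vcons (Eq Nat 0 0) 0 (refl Nat 0) (vnil (Eq Nat 0 0)))
  ~> refl (Vec (Eq Nat 0 0) 1) (vcons (Eq Nat 0 0) 0 (refl Nat 0) (vnil (Eq Nat 0 0)))
inferred type:
  Eq (Vec (Eq Nat 0 0) 1) (vcons (Eq Nat 0 0) 0 (refl Nat 0) (vnil (Eq Nat 0 0))) (vcons (Eq Nat 0 0) 0 (refl Nat 0) (vnil (Eq Nat 0 0)))


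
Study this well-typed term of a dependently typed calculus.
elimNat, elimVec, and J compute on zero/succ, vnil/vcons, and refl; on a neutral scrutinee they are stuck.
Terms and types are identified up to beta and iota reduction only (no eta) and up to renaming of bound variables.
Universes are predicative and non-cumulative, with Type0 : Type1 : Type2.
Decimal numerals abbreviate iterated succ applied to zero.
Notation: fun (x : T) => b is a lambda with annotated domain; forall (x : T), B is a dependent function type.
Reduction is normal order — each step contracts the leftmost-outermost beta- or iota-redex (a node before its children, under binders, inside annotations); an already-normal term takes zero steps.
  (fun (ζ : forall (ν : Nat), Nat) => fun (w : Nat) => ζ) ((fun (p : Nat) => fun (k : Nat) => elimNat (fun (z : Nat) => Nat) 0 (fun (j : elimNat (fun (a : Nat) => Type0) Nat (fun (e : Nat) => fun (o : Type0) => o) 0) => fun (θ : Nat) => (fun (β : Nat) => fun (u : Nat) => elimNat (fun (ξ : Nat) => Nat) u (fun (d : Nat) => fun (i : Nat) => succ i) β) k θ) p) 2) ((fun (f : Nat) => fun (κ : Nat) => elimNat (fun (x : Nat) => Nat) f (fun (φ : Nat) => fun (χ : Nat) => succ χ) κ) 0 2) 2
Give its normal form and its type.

resulting normal form:
  4
type:
  Nat
observation: 29 normal-order steps normalize the term, beginning with a beta-redex.


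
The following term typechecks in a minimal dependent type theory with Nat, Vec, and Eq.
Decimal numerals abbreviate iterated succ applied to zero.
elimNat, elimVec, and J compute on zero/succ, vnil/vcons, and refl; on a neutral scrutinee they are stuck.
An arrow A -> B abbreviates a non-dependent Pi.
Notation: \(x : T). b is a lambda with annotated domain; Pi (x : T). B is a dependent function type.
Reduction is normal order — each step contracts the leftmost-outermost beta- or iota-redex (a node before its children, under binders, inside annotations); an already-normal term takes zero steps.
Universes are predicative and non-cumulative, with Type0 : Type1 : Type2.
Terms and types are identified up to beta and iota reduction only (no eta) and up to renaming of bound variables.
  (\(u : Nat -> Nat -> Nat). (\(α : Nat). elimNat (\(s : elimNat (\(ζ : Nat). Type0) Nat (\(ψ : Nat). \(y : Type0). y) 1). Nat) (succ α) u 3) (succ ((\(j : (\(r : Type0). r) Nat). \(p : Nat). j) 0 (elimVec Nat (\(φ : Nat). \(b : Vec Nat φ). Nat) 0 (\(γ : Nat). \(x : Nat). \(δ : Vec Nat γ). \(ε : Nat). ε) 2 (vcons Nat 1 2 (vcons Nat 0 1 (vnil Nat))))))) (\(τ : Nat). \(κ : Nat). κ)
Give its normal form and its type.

normal form:
  2
inferred type:
  Nat
observation: the first redex contracted is a beta-redex; the normal form is reached in 14 normal-order steps.


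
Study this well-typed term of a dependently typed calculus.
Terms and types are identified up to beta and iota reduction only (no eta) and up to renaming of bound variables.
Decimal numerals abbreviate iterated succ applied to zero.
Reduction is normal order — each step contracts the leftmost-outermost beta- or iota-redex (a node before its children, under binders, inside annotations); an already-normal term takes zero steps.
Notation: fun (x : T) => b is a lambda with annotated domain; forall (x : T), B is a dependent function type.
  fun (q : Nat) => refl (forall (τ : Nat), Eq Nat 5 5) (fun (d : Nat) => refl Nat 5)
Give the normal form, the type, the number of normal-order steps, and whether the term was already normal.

normal form:
  fun (q : Nat) => refl (forall (τ : Nat), Eq Nat 5 5) (fun (d : Nat) => refl Nat 5)
inferred type:
  forall (q : Nat), Eq (forall (τ : Nat), Eq Nat 5 5) (fun (d : Nat) => refl Nat 5) (fun (z : Nat) => refl Nat 5)
reduction steps (normal order): 0
term was already normal: yes


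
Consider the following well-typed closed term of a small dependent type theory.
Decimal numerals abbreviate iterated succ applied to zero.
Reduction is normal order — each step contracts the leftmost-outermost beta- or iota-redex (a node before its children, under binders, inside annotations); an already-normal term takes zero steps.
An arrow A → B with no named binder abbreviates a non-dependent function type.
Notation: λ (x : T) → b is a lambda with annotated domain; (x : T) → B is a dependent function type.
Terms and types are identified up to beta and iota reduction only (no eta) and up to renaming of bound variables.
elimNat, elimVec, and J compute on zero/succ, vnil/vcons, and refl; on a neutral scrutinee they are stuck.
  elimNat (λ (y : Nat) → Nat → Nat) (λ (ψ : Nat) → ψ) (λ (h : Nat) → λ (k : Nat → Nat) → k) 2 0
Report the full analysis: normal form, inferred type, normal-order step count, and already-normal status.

reduced normal form:
  0
inferred type:
  Nat
steps to reach normal form (normal order): 8
already normal: no
first contracted redex: an elimNat iota-redex


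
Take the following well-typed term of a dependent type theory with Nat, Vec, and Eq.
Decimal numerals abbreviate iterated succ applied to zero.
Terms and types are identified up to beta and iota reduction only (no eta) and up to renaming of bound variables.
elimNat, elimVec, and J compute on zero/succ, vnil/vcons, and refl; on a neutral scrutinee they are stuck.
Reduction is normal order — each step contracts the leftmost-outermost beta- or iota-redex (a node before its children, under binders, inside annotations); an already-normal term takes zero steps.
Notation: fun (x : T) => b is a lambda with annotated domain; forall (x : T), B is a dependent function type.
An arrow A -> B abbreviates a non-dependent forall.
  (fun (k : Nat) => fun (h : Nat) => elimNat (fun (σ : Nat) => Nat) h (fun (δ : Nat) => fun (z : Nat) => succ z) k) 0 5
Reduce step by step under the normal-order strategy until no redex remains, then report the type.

normal-order reduction:
  (fun (k : Nat) => fun (h : Nat) => elimNat (fun (σ : Nat) => Nat) h (fun (δ : Nat) => fun (z : Nat) => succ z) k) 0 5
  ~> (fun (k : Nat) => elimNat (fun (h : Nat) => Nat) k (fun (σ : Nat) => fun (δ : Nat) => succ δ) 0) 5
  ~> elimNat (fun (k : Nat) => Nat) 5 (fun (h : Nat) => fun (σ : Nat) => succ σ) 0
  ~> 5
the term's type:
  Nat


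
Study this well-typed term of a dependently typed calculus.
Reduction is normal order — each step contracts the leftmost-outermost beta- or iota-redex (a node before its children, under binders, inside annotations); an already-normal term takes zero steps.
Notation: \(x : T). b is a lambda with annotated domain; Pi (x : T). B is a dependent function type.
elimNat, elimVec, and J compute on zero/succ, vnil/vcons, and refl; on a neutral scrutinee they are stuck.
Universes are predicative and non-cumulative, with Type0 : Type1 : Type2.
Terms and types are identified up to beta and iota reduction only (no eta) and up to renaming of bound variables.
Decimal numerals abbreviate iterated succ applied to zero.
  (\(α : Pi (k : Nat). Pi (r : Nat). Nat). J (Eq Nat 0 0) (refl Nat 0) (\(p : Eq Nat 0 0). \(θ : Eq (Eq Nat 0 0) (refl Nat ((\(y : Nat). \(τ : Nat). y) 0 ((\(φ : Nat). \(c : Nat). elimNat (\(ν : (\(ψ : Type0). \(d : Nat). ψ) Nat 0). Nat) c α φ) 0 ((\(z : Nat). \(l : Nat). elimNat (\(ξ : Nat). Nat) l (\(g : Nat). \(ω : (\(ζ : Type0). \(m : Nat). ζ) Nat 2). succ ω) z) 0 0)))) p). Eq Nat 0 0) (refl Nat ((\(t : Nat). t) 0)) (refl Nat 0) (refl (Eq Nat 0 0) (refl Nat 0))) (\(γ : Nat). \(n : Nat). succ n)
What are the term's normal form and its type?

normal form:
  refl Nat 0
inferred type:
  Eq Nat 0 0
observation: 3 normal-order steps separate the term from its normal form.


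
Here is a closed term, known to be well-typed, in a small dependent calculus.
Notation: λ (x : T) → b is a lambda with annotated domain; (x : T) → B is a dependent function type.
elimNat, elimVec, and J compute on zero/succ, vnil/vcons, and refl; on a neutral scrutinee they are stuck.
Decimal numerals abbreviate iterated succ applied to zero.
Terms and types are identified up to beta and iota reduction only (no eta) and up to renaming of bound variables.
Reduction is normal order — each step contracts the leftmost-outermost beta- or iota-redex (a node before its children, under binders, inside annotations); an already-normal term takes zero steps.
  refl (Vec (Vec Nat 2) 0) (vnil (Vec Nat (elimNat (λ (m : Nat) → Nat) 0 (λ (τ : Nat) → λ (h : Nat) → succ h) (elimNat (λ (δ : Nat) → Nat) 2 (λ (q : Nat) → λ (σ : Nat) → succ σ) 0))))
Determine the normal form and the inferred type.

resulting normal form:
  refl (Vec (Vec Nat 2) 0) (vnil (Vec Nat 2))
type:
  Eq (Vec (Vec Nat 2) 0) (vnil (Vec Nat 2)) (vnil (Vec Nat 2))
observation: 8 normal-order steps separate the term from its normal form.


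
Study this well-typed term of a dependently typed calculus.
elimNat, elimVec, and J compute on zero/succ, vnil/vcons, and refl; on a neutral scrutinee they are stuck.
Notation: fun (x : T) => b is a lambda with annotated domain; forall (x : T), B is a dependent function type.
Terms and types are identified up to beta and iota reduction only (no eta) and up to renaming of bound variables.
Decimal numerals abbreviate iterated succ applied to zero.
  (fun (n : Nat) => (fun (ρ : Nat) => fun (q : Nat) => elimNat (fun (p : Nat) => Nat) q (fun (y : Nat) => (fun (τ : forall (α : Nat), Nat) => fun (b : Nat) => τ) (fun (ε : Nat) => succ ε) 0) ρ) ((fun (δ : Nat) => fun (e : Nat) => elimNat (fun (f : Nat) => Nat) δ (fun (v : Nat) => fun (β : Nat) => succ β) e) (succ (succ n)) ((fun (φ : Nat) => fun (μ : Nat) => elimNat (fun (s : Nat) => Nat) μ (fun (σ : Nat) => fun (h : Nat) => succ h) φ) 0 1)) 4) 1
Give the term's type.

type:
  Nat
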